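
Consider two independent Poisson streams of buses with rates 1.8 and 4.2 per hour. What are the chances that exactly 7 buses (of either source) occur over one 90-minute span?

0.1171

Independent Poisson processes superpose: combined rate λ = 1.8 + 4.2 = 6 per hour.
Over the interval, μ = 6 × 1.5 = 9 (a 90-minute span = 1.5 hours).
P(N = 7) = e^(−9) · 9^7/7! ≈ 0.1171.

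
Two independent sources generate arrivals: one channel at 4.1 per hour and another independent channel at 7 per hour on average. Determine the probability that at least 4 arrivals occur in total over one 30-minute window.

0.8039

Independent Poisson processes superpose: combined rate λ = 4.1 + 7 = 11.1 per hour.
Over the interval, μ = 11.1 × 0.5 = 5.55 (a 30-minute window = 0.5 hours).
P(N ≥ 4) = 1 − P(N ≤ 3) ≈ 0.8039.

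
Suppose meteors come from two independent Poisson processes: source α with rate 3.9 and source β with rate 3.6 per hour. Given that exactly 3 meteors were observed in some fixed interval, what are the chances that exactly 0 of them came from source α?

0.1106

Given the total, each event is independently from source α with probability p = λ_α/(λ_α+λ_β) = 3.9/7.5 = 0.5200.
So K ~ Binomial(3, 3.9/7.5): P(K = 0) = C(3,0) · (3.9/7.5)^0 · (3.6/7.5)^3 ≈ 0.1106.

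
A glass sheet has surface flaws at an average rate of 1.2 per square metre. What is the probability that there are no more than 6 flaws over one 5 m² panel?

Over the interval, μ = 1.2 × 5 = 6 (a 5 m² panel = 5 square metres).
P(N ≤ 6) = Σ_{j=0}^{6} e^(−μ) μ^j/j! ≈ 0.6063.

0.6063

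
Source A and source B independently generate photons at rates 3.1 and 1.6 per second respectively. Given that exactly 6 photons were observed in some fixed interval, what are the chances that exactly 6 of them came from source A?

Given the total, each event is independently from source A with probability p = λ_A/(λ_A+λ_B) = 3.1/4.7 ≈ 0.6596.
So K ~ Binomial(6, 3.1/4.7): P(K = 6) = C(6,6) · (3.1/4.7)^6 · (1.6/4.7)^0 ≈ 0.0823.

0.0823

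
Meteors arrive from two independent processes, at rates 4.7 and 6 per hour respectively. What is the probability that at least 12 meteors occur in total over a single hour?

0.3850

Independent Poisson processes superpose: combined rate λ = 4.7 + 6 = 10.7 per hour.
So μ = 10.7.
P(N ≥ 12) = 1 − P(N ≤ 11) ≈ 0.3850.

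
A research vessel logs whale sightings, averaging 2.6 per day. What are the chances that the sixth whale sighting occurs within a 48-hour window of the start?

Over the interval, μ = 2.6 × 2 = 5.2 (a 48-hour window = 2 days).
The sixth arrival falls in the interval iff at least 6 events occur there: P(S_6 ≤ t) = P(N ≥ 6) = 1 − P(N ≤ 5) ≈ 0.4191.

0.4191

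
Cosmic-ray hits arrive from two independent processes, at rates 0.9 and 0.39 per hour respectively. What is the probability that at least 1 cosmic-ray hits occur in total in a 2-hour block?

0.9242

Independent Poisson processes superpose: combined rate λ = 0.9 + 0.39 = 1.29 per hour.
Over the interval, μ = 1.29 × 2 = 2.58 (a 2-hour block = 2 hours).
P(N ≥ 1) = 1 − P(N ≤ 0) ≈ 0.9242.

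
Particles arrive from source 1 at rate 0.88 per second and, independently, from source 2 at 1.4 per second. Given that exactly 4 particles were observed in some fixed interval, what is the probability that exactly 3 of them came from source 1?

Given the total, each event is independently from source 1 with probability p = λ_1/(λ_1+λ_2) = 0.88/2.28 ≈ 0.3860.
So K ~ Binomial(4, 0.88/2.28): P(K = 3) = C(4,3) · (0.88/2.28)^3 · (1.4/2.28)^1 ≈ 0.1412.

0.1412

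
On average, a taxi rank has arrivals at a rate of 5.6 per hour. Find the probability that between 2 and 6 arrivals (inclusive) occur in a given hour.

0.6459

With mean μ = 5.6 per hour,
P(2 ≤ N ≤ 6) = Σ_{j=2}^{6} e^(−5.6) · 5.6^j/j! ≈ 0.6459.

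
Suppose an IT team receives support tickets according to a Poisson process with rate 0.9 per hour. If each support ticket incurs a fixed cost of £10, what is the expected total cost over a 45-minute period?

£6.75

E[N] = 0.9 × 0.75 = 0.675 (a 45-minute period = 0.75 hours); E[cost] = 0.675 × £10 = £6.75.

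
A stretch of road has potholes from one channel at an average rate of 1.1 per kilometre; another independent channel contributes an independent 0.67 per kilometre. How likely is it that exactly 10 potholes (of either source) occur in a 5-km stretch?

Independent Poisson processes superpose: combined rate λ = 1.1 + 0.67 = 1.77 per kilometre.
Over the interval, μ = 1.77 × 5 = 8.85 (a 5-km stretch = 5 kilometres).
P(N = 10) = e^(−8.85) · 8.85^10/10! ≈ 0.1165.

0.1165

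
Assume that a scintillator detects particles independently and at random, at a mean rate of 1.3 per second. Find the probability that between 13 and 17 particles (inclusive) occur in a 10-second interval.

0.4274

Over the interval, μ = 1.3 × 10 = 13 (a 10-second interval = 10 seconds).
P(13 ≤ N ≤ 17) = Σ_{j=13}^{17} e^(−13) · 13^j/j! ≈ 0.4274.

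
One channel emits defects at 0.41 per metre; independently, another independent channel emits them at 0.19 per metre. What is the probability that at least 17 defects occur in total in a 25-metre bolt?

Independent Poisson processes superpose: combined rate λ = 0.41 + 0.19 = 0.6 per metre.
Over the interval, μ = 0.6 × 25 = 15 (a 25-metre bolt = 25 metres).
P(N ≥ 17) = 1 − P(N ≤ 16) ≈ 0.3359.

0.3359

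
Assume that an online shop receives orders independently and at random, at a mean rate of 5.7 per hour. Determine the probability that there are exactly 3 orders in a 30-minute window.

0.2232

Over the interval, μ = 5.7 × 0.5 = 2.85 (a 30-minute window = 0.5 hours).
P(N = 3) = e^(−μ) μ^3/3! = e^(−2.85) · 2.85^3/6 ≈ 0.2232.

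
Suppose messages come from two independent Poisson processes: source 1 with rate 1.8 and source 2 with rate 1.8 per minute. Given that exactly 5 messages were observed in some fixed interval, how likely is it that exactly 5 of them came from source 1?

0.0312

Given the total, each event is independently from source 1 with probability p = λ_1/(λ_1+λ_2) = 1.8/3.6 = 0.5000.
So K ~ Binomial(5, 1.8/3.6): P(K = 5) = C(5,5) · (1.8/3.6)^5 · (1.8/3.6)^0 ≈ 0.0312.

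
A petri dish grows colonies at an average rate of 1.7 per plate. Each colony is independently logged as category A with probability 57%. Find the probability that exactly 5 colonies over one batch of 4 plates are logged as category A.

0.1512

Thinning: the colonies that are logged as category A themselves form a Poisson process with rate 0.57 × 1.7 = 0.969 per plate.
Over the interval, μ = 0.969 × 4 = 3.876 (a batch of 4 plates = 4 plates).
P(N = 5) = e^(−3.876) · 3.876^5/5! ≈ 0.1512.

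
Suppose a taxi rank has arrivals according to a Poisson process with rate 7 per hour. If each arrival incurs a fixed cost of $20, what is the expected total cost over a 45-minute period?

E[N] = 7 × 0.75 = 5.25 (a 45-minute period = 0.75 hours); E[cost] = 5.25 × $20 = $105.

$105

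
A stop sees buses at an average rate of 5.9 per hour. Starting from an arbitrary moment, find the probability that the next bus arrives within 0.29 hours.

0.8193

Inter-arrival times are exponential with rate λ = 5.9 per hour.
P(T ≤ 0.29) = 1 − e^(−λt) = 1 − e^(−5.9 × 0.29) = 1 − e^(−1.711) ≈ 0.8193.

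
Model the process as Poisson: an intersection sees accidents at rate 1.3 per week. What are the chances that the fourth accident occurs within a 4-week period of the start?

Over the interval, μ = 1.3 × 4 = 5.2 (a 4-week period = 4 weeks).
The fourth arrival falls in the interval iff at least 4 events occur there: P(S_4 ≤ t) = P(N ≥ 4) = 1 − P(N ≤ 3) ≈ 0.7619.

0.7619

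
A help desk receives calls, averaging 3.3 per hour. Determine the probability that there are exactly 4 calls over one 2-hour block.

Over the interval, μ = 3.3 × 2 = 6.6 (a 2-hour block = 2 hours).
P(N = 4) = e^(−μ) μ^4/4! = e^(−6.6) · 6.6^4/24 ≈ 0.1076.

0.1076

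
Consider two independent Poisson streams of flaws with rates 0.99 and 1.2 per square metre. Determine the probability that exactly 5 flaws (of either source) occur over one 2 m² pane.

Independent Poisson processes superpose: combined rate λ = 0.99 + 1.2 = 2.19 per square metre.
Over the interval, μ = 2.19 × 2 = 4.38 (a 2 m² pane = 2 square metres).
P(N = 5) = e^(−4.38) · 4.38^5/5! ≈ 0.1683.

0.1683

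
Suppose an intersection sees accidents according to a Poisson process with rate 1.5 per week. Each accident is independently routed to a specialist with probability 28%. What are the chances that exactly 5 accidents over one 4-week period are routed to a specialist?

Thinning: the accidents that are routed to a specialist themselves form a Poisson process with rate 0.28 × 1.5 = 0.42 per week.
Over the interval, μ = 0.42 × 4 = 1.68 (a 4-week period = 4 weeks).
P(N = 5) = e^(−1.68) · 1.68^5/5! ≈ 0.0208.

0.0208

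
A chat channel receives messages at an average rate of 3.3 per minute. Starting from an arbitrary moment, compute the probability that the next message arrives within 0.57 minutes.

Inter-arrival times are exponential with rate λ = 3.3 per minute.
P(T ≤ 0.57) = 1 − e^(−λt) = 1 − e^(−3.3 × 0.57) = 1 − e^(−1.881) ≈ 0.8476.

0.8476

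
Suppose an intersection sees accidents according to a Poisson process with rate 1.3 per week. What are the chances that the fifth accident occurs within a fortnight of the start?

Over the interval, μ = 1.3 × 2 = 2.6 (a fortnight = 2 weeks).
The fifth arrival falls in the interval iff at least 5 events occur there: P(S_5 ≤ t) = P(N ≥ 5) = 1 − P(N ≤ 4) ≈ 0.1226.

0.1226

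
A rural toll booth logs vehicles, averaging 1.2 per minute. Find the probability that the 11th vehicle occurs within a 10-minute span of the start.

0.6528

Over the interval, μ = 1.2 × 10 = 12 (a 10-minute span = 10 minutes).
The 11th arrival falls in the interval iff at least 11 events occur there: P(S_11 ≤ t) = P(N ≥ 11) = 1 − P(N ≤ 10) ≈ 0.6528.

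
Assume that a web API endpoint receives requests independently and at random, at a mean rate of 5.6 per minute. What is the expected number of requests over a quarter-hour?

84

E[N] = λt = 5.6 × 15 = 84 (a quarter-hour = 15 minutes).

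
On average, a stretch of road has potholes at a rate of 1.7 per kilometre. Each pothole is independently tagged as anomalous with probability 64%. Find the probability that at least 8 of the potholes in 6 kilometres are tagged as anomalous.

0.3313

Thinning: the potholes that are tagged as anomalous themselves form a Poisson process with rate 0.64 × 1.7 = 1.088 per kilometre.
Over the interval, μ = 1.088 × 6 = 6.528 (6 kilometres).
P(N ≥ 8) = 1 − P(N ≤ 7) ≈ 0.3313.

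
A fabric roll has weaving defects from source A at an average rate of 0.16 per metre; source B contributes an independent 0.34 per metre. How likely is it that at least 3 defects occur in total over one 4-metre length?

0.3233

Independent Poisson processes superpose: combined rate λ = 0.16 + 0.34 = 0.5 per metre.
Over the interval, μ = 0.5 × 4 = 2 (a 4-metre length = 4 metres).
P(N ≥ 3) = 1 − P(N ≤ 2) ≈ 0.3233.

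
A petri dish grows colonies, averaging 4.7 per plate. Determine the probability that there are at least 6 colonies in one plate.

0.3316

With mean μ = 4.7 per plate,
P(N ≥ 6) = 1 − P(N ≤ 5) = 1 − Σ_{j=0}^{5} e^(−μ) μ^j/j! ≈ 0.3316.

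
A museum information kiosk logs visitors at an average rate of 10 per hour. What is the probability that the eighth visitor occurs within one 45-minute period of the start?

0.4754

Over the interval, μ = 10 × 0.75 = 7.5 (a 45-minute period = 0.75 hours).
The eighth arrival falls in the interval iff at least 8 events occur there: P(S_8 ≤ t) = P(N ≥ 8) = 1 − P(N ≤ 7) ≈ 0.4754.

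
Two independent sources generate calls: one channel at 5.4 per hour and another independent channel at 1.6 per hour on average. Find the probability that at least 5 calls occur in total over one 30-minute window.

0.2746

Independent Poisson processes superpose: combined rate λ = 5.4 + 1.6 = 7 per hour.
Over the interval, μ = 7 × 0.5 = 3.5 (a 30-minute window = 0.5 hours).
P(N ≥ 5) = 1 − P(N ≤ 4) ≈ 0.2746.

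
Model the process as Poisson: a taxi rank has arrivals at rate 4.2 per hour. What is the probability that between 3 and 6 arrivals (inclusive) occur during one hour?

0.6572

With mean μ = 4.2 per hour,
P(3 ≤ N ≤ 6) = Σ_{j=3}^{6} e^(−4.2) · 4.2^j/j! ≈ 0.6572.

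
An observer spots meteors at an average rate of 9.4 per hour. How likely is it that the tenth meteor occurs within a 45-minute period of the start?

0.1746

Over the interval, μ = 9.4 × 0.75 = 7.05 (a 45-minute period = 0.75 hours).
The tenth arrival falls in the interval iff at least 10 events occur there: P(S_10 ≤ t) = P(N ≥ 10) = 1 − P(N ≤ 9) ≈ 0.1746.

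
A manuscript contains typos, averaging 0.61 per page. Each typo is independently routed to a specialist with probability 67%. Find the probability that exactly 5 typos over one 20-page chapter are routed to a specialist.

0.0857

Thinning: the typos that are routed to a specialist themselves form a Poisson process with rate 0.67 × 0.61 = 0.4087 per page.
Over the interval, μ = 0.4087 × 20 = 8.174 (a 20-page chapter = 20 pages).
P(N = 5) = e^(−8.174) · 8.174^5/5! ≈ 0.0857.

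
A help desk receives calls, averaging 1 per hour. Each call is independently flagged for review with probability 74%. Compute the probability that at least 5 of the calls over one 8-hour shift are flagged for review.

Thinning: the calls that are flagged for review themselves form a Poisson process with rate 0.74 × 1 = 0.74 per hour.
Over the interval, μ = 0.74 × 8 = 5.92 (an 8-hour shift = 8 hours).
P(N ≥ 5) = 1 − P(N ≤ 4) ≈ 0.7041.

0.7041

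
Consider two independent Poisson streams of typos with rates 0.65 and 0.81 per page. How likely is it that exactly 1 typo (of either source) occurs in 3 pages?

0.0549

Independent Poisson processes superpose: combined rate λ = 0.65 + 0.81 = 1.46 per page.
Over the interval, μ = 1.46 × 3 = 4.38 (3 pages).
P(N = 1) = e^(−4.38) · 4.38^1/1! ≈ 0.0549.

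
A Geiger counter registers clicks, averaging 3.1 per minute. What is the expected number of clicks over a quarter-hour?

E[N] = λt = 3.1 × 15 = 46.5 (a quarter-hour = 15 minutes).

46.5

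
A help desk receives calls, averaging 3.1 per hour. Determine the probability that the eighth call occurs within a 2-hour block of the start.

Over the interval, μ = 3.1 × 2 = 6.2 (a 2-hour block = 2 hours).
The eighth arrival falls in the interval iff at least 8 events occur there: P(S_8 ≤ t) = P(N ≥ 8) = 1 − P(N ≤ 7) ≈ 0.2840.

0.2840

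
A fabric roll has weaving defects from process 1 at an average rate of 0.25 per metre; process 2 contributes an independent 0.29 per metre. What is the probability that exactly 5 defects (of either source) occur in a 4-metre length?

Independent Poisson processes superpose: combined rate λ = 0.25 + 0.29 = 0.54 per metre.
Over the interval, μ = 0.54 × 4 = 2.16 (a 4-metre length = 4 metres).
P(N = 5) = e^(−2.16) · 2.16^5/5! ≈ 0.0452.

0.0452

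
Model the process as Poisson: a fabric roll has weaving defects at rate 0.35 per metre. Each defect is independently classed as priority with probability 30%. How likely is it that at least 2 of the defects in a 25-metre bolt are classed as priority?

0.7374

Thinning: the defects that are classed as priority themselves form a Poisson process with rate 0.3 × 0.35 = 0.105 per metre.
Over the interval, μ = 0.105 × 25 = 2.625 (a 25-metre bolt = 25 metres).
P(N ≥ 2) = 1 − P(N ≤ 1) ≈ 0.7374.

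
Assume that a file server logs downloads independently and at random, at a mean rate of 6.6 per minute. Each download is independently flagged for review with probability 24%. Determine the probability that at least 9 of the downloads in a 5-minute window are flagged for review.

0.3963

Thinning: the downloads that are flagged for review themselves form a Poisson process with rate 0.24 × 6.6 = 1.584 per minute.
Over the interval, μ = 1.584 × 5 = 7.92 (a 5-minute window = 5 minutes).
P(N ≥ 9) = 1 − P(N ≤ 8) ≈ 0.3963.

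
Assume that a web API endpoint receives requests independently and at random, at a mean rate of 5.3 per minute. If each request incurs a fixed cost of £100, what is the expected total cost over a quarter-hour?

£7950

E[N] = 5.3 × 15 = 79.5 (a quarter-hour = 15 minutes); E[cost] = 79.5 × £100 = £7950.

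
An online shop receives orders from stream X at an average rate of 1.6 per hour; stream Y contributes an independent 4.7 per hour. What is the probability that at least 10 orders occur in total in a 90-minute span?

0.4717

Independent Poisson processes superpose: combined rate λ = 1.6 + 4.7 = 6.3 per hour.
Over the interval, μ = 6.3 × 1.5 = 9.45 (a 90-minute span = 1.5 hours).
P(N ≥ 10) = 1 − P(N ≤ 9) ≈ 0.4717.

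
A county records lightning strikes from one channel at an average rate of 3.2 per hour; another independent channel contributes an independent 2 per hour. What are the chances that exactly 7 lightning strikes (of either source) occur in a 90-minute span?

Independent Poisson processes superpose: combined rate λ = 3.2 + 2 = 5.2 per hour.
Over the interval, μ = 5.2 × 1.5 = 7.8 (a 90-minute span = 1.5 hours).
P(N = 7) = e^(−7.8) · 7.8^7/7! ≈ 0.1428.

0.1428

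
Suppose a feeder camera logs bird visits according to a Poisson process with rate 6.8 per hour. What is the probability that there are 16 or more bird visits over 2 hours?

Over the interval, μ = 6.8 × 2 = 13.6 (2 hours).
P(N ≥ 16) = 1 − P(N ≤ 15) = 1 − Σ_{j=0}^{15} e^(−μ) μ^j/j! ≈ 0.2917.

0.2917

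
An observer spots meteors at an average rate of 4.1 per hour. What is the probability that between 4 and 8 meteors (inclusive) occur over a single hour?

0.5613

With mean μ = 4.1 per hour,
P(4 ≤ N ≤ 8) = Σ_{j=4}^{8} e^(−4.1) · 4.1^j/j! ≈ 0.5613.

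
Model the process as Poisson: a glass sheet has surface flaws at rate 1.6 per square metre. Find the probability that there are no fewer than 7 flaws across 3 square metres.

0.2092

Over the interval, μ = 1.6 × 3 = 4.8 (3 square metres).
P(N ≥ 7) = 1 − P(N ≤ 6) = 1 − Σ_{j=0}^{6} e^(−μ) μ^j/j! ≈ 0.2092.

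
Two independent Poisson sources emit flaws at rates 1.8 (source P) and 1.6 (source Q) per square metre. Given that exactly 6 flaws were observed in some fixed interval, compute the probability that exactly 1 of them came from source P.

0.0733

Given the total, each event is independently from source P with probability p = λ_P/(λ_P+λ_Q) = 1.8/3.4 ≈ 0.5294.
So K ~ Binomial(6, 1.8/3.4): P(K = 1) = C(6,1) · (1.8/3.4)^1 · (1.6/3.4)^5 ≈ 0.0733.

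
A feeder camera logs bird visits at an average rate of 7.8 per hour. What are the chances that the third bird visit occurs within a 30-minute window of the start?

Over the interval, μ = 7.8 × 0.5 = 3.9 (a 30-minute window = 0.5 hours).
The third arrival falls in the interval iff at least 3 events occur there: P(S_3 ≤ t) = P(N ≥ 3) = 1 − P(N ≤ 2) ≈ 0.7469.

0.7469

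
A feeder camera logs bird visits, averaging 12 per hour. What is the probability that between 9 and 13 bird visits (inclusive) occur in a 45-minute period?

Over the interval, μ = 12 × 0.75 = 9 (a 45-minute period = 0.75 hours).
P(9 ≤ N ≤ 13) = Σ_{j=9}^{13} e^(−9) · 9^j/j! ≈ 0.4705.

0.4705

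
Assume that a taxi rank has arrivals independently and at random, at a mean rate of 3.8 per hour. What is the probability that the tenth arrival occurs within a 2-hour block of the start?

0.2351

Over the interval, μ = 3.8 × 2 = 7.6 (a 2-hour block = 2 hours).
The tenth arrival falls in the interval iff at least 10 events occur there: P(S_10 ≤ t) = P(N ≥ 10) = 1 − P(N ≤ 9) ≈ 0.2351.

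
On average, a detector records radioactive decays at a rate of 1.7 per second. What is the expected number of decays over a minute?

E[N] = λt = 1.7 × 60 = 102 (a minute = 60 seconds).

102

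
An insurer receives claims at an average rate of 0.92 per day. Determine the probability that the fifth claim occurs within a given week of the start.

0.7695

Over the interval, μ = 0.92 × 7 = 6.44 (a week = 7 days).
The fifth arrival falls in the interval iff at least 5 events occur there: P(S_5 ≤ t) = P(N ≥ 5) = 1 − P(N ≤ 4) ≈ 0.7695.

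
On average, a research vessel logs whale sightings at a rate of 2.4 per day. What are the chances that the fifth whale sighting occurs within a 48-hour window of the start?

Over the interval, μ = 2.4 × 2 = 4.8 (a 48-hour window = 2 days).
The fifth arrival falls in the interval iff at least 5 events occur there: P(S_5 ≤ t) = P(N ≥ 5) = 1 − P(N ≤ 4) ≈ 0.5237.

0.5237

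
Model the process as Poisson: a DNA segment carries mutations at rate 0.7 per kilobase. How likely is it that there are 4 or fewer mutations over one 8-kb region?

0.3422

Over the interval, μ = 0.7 × 8 = 5.6 (an 8-kb region = 8 kilobases).
P(N ≤ 4) = Σ_{j=0}^{4} e^(−μ) μ^j/j! ≈ 0.3422.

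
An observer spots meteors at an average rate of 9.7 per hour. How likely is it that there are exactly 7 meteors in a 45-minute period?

Over the interval, μ = 9.7 × 0.75 = 7.275 (a 45-minute period = 0.75 hours).
P(N = 7) = e^(−μ) μ^7/7! = e^(−7.275) · 7.275^7/5040 ≈ 0.1482.

0.1482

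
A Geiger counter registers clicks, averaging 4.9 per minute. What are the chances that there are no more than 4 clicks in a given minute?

0.4582

With mean μ = 4.9 per minute,
P(N ≤ 4) = Σ_{j=0}^{4} e^(−μ) μ^j/j! ≈ 0.4582.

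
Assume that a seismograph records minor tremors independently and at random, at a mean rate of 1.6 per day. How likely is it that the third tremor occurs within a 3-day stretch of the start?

0.8575

Over the interval, μ = 1.6 × 3 = 4.8 (a 3-day stretch = 3 days).
The third arrival falls in the interval iff at least 3 events occur there: P(S_3 ≤ t) = P(N ≥ 3) = 1 − P(N ≤ 2) ≈ 0.8575.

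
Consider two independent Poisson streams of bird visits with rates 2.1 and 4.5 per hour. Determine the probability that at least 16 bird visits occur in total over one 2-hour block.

0.2544

Independent Poisson processes superpose: combined rate λ = 2.1 + 4.5 = 6.6 per hour.
Over the interval, μ = 6.6 × 2 = 13.2 (a 2-hour block = 2 hours).
P(N ≥ 16) = 1 − P(N ≤ 15) ≈ 0.2544.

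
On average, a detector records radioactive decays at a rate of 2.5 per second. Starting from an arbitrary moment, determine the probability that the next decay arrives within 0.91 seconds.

Inter-arrival times are exponential with rate λ = 2.5 per second.
P(T ≤ 0.91) = 1 − e^(−λt) = 1 − e^(−2.5 × 0.91) = 1 − e^(−2.275) ≈ 0.8972.

0.8972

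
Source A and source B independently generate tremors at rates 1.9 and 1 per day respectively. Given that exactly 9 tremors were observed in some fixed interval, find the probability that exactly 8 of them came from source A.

Given the total, each event is independently from source A with probability p = λ_A/(λ_A+λ_B) = 1.9/2.9 ≈ 0.6552.
So K ~ Binomial(9, 1.9/2.9): P(K = 8) = C(9,8) · (1.9/2.9)^8 · (1/2.9)^1 ≈ 0.1054.

0.1054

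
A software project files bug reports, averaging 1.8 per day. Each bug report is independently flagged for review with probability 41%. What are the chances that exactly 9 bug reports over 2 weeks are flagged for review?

Thinning: the bug reports that are flagged for review themselves form a Poisson process with rate 0.41 × 1.8 = 0.738 per day.
Over the interval, μ = 0.738 × 14 = 10.332 (2 weeks = 14 days).
P(N = 9) = e^(−10.332) · 10.332^9/9! ≈ 0.1204.

0.1204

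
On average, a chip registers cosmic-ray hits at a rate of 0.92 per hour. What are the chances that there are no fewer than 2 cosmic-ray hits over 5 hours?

Over the interval, μ = 0.92 × 5 = 4.6 (5 hours).
P(N ≥ 2) = 1 − P(N ≤ 1) = 1 − Σ_{j=0}^{1} e^(−μ) μ^j/j! ≈ 0.9437.

0.9437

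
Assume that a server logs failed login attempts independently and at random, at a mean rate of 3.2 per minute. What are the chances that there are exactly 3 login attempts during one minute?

0.2226

With mean μ = 3.2 per minute,
P(N = 3) = e^(−μ) μ^3/3! = e^(−3.2) · 3.2^3/6 ≈ 0.2226.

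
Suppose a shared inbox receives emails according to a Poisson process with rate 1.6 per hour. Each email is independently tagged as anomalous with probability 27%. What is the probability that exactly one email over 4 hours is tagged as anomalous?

0.3070

Thinning: the emails that are tagged as anomalous themselves form a Poisson process with rate 0.27 × 1.6 = 0.432 per hour.
Over the interval, μ = 0.432 × 4 = 1.728 (4 hours).
P(N = 1) = e^(−1.728) · 1.728^1/1! ≈ 0.3070.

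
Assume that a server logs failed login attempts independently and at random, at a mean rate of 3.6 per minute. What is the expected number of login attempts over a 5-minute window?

E[N] = λt = 3.6 × 5 = 18 (a 5-minute window = 5 minutes).

18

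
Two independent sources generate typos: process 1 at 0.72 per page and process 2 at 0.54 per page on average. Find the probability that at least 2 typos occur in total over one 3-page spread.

Independent Poisson processes superpose: combined rate λ = 0.72 + 0.54 = 1.26 per page.
Over the interval, μ = 1.26 × 3 = 3.78 (a 3-page spread = 3 pages).
P(N ≥ 2) = 1 − P(N ≤ 1) ≈ 0.8909.

0.8909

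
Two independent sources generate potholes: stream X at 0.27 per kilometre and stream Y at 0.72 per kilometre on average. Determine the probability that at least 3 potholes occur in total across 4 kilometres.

0.7560

Independent Poisson processes superpose: combined rate λ = 0.27 + 0.72 = 0.99 per kilometre.
Over the interval, μ = 0.99 × 4 = 3.96 (4 kilometres).
P(N ≥ 3) = 1 − P(N ≤ 2) ≈ 0.7560.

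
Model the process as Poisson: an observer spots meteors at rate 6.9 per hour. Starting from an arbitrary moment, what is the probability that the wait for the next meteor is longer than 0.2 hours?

The wait for the next event is exponential with rate λ = 6.9 per hour.
P(T > 0.2) = e^(−λt) = e^(−6.9 × 0.2) = e^(−1.38) ≈ 0.2516.

0.2516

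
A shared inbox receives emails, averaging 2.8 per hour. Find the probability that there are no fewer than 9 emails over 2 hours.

0.1143

Over the interval, μ = 2.8 × 2 = 5.6 (2 hours).
P(N ≥ 9) = 1 − P(N ≤ 8) = 1 − Σ_{j=0}^{8} e^(−μ) μ^j/j! ≈ 0.1143.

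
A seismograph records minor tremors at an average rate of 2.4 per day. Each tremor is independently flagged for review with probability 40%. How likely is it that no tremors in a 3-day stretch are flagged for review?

Thinning: the tremors that are flagged for review themselves form a Poisson process with rate 0.4 × 2.4 = 0.96 per day.
Over the interval, μ = 0.96 × 3 = 2.88 (a 3-day stretch = 3 days).
P(N = 0) = e^(−2.88) · 2.88^0/0! ≈ 0.0561.

0.0561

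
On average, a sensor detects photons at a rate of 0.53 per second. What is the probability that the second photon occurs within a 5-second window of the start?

Over the interval, μ = 0.53 × 5 = 2.65 (a 5-second window = 5 seconds).
The second arrival falls in the interval iff at least 2 events occur there: P(S_2 ≤ t) = P(N ≥ 2) = 1 − P(N ≤ 1) ≈ 0.7421.

0.7421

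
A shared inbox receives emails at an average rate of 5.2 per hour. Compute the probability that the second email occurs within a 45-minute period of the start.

0.9008

Over the interval, μ = 5.2 × 0.75 = 3.9 (a 45-minute period = 0.75 hours).
The second arrival falls in the interval iff at least 2 events occur there: P(S_2 ≤ t) = P(N ≥ 2) = 1 − P(N ≤ 1) ≈ 0.9008.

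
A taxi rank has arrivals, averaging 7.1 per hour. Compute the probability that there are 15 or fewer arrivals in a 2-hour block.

Over the interval, μ = 7.1 × 2 = 14.2 (a 2-hour block = 2 hours).
P(N ≤ 15) = Σ_{j=0}^{15} e^(−μ) μ^j/j! ≈ 0.6494.

0.6494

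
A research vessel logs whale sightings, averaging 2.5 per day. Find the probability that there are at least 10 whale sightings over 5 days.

Over the interval, μ = 2.5 × 5 = 12.5 (5 days).
P(N ≥ 10) = 1 − P(N ≤ 9) = 1 − Σ_{j=0}^{9} e^(−μ) μ^j/j! ≈ 0.7986.

0.7986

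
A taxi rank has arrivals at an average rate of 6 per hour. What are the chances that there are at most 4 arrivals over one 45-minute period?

Over the interval, μ = 6 × 0.75 = 4.5 (a 45-minute period = 0.75 hours).
P(N ≤ 4) = Σ_{j=0}^{4} e^(−μ) μ^j/j! ≈ 0.5321.

0.5321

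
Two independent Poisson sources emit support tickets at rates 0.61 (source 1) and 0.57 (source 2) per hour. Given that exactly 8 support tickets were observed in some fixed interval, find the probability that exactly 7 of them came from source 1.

Given the total, each event is independently from source 1 with probability p = λ_1/(λ_1+λ_2) = 0.61/1.18 ≈ 0.5169.
So K ~ Binomial(8, 0.61/1.18): P(K = 7) = C(8,7) · (0.61/1.18)^7 · (0.57/1.18)^1 ≈ 0.0381.

0.0381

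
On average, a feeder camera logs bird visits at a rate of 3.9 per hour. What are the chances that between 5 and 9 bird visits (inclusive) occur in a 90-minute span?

0.6204

Over the interval, μ = 3.9 × 1.5 = 5.85 (a 90-minute span = 1.5 hours).
P(5 ≤ N ≤ 9) = Σ_{j=5}^{9} e^(−5.85) · 5.85^j/j! ≈ 0.6204.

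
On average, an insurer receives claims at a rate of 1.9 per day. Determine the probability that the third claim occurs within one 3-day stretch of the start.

Over the interval, μ = 1.9 × 3 = 5.7 (a 3-day stretch = 3 days).
The third arrival falls in the interval iff at least 3 events occur there: P(S_3 ≤ t) = P(N ≥ 3) = 1 − P(N ≤ 2) ≈ 0.9232.

0.9232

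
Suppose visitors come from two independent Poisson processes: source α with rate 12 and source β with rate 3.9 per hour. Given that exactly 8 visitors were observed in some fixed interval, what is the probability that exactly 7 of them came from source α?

0.2737

Given the total, each event is independently from source α with probability p = λ_α/(λ_α+λ_β) = 12/15.9 ≈ 0.7547.
So K ~ Binomial(8, 12/15.9): P(K = 7) = C(8,7) · (12/15.9)^7 · (3.9/15.9)^1 ≈ 0.2737.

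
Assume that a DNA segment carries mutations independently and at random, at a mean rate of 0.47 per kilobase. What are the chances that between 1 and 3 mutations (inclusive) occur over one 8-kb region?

0.4584

Over the interval, μ = 0.47 × 8 = 3.76 (an 8-kb region = 8 kilobases).
P(1 ≤ N ≤ 3) = Σ_{j=1}^{3} e^(−3.76) · 3.76^j/j! ≈ 0.4584.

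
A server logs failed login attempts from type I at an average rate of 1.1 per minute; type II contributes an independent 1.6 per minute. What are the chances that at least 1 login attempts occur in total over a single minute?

0.9328

Independent Poisson processes superpose: combined rate λ = 1.1 + 1.6 = 2.7 per minute.
So μ = 2.7.
P(N ≥ 1) = 1 − P(N ≤ 0) ≈ 0.9328.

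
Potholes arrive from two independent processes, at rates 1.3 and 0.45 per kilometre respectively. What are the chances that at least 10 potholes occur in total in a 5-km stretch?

0.3797

Independent Poisson processes superpose: combined rate λ = 1.3 + 0.45 = 1.75 per kilometre.
Over the interval, μ = 1.75 × 5 = 8.75 (a 5-km stretch = 5 kilometres).
P(N ≥ 10) = 1 − P(N ≤ 9) ≈ 0.3797.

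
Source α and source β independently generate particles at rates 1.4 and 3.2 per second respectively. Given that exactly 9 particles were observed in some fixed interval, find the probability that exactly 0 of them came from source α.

Given the total, each event is independently from source α with probability p = λ_α/(λ_α+λ_β) = 1.4/4.6 ≈ 0.3043.
So K ~ Binomial(9, 1.4/4.6): P(K = 0) = C(9,0) · (1.4/4.6)^0 · (3.2/4.6)^9 ≈ 0.0382.

0.0382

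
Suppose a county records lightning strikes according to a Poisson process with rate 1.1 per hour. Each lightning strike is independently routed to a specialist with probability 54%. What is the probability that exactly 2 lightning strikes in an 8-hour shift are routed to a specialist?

Thinning: the lightning strikes that are routed to a specialist themselves form a Poisson process with rate 0.54 × 1.1 = 0.594 per hour.
Over the interval, μ = 0.594 × 8 = 4.752 (an 8-hour shift = 8 hours).
P(N = 2) = e^(−4.752) · 4.752^2/2! ≈ 0.0975.

0.0975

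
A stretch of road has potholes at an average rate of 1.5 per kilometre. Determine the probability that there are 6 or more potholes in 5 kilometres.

0.7586

Over the interval, μ = 1.5 × 5 = 7.5 (5 kilometres).
P(N ≥ 6) = 1 − P(N ≤ 5) = 1 − Σ_{j=0}^{5} e^(−μ) μ^j/j! ≈ 0.7586.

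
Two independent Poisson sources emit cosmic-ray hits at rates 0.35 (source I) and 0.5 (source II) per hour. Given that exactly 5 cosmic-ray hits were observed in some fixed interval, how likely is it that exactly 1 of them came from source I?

Given the total, each event is independently from source I with probability p = λ_I/(λ_I+λ_II) = 0.35/0.85 ≈ 0.4118.
So K ~ Binomial(5, 0.35/0.85): P(K = 1) = C(5,1) · (0.35/0.85)^1 · (0.5/0.85)^4 ≈ 0.2465.

0.2465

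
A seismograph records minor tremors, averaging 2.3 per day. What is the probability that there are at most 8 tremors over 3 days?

Over the interval, μ = 2.3 × 3 = 6.9 (3 days).
P(N ≤ 8) = Σ_{j=0}^{8} e^(−μ) μ^j/j! ≈ 0.7420.

0.7420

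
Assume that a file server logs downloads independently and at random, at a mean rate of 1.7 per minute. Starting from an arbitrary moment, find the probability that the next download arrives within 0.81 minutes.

Inter-arrival times are exponential with rate λ = 1.7 per minute.
P(T ≤ 0.81) = 1 − e^(−λt) = 1 − e^(−1.7 × 0.81) = 1 − e^(−1.377) ≈ 0.7477.

0.7477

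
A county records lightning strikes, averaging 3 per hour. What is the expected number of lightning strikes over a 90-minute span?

4.5

E[N] = λt = 3 × 1.5 = 4.5 (a 90-minute span = 1.5 hours).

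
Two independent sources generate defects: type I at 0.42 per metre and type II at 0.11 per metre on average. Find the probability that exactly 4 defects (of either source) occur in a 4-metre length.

Independent Poisson processes superpose: combined rate λ = 0.42 + 0.11 = 0.53 per metre.
Over the interval, μ = 0.53 × 4 = 2.12 (a 4-metre length = 4 metres).
P(N = 4) = e^(−2.12) · 2.12^4/4! ≈ 0.1010.

0.1010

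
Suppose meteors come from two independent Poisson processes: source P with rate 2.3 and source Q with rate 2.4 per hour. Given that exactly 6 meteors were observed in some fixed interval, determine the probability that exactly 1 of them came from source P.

0.1019

Given the total, each event is independently from source P with probability p = λ_P/(λ_P+λ_Q) = 2.3/4.7 ≈ 0.4894.
So K ~ Binomial(6, 2.3/4.7): P(K = 1) = C(6,1) · (2.3/4.7)^1 · (2.4/4.7)^5 ≈ 0.1019.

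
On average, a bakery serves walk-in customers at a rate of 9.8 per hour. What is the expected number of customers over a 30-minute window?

4.9

E[N] = λt = 9.8 × 0.5 = 4.9 (a 30-minute window = 0.5 hours).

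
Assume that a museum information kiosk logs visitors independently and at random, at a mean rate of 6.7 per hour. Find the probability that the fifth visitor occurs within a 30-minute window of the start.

0.2466

Over the interval, μ = 6.7 × 0.5 = 3.35 (a 30-minute window = 0.5 hours).
The fifth arrival falls in the interval iff at least 5 events occur there: P(S_5 ≤ t) = P(N ≥ 5) = 1 − P(N ≤ 4) ≈ 0.2466.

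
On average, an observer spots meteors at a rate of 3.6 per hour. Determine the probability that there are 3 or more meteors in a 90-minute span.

Over the interval, μ = 3.6 × 1.5 = 5.4 (a 90-minute span = 1.5 hours).
P(N ≥ 3) = 1 − P(N ≤ 2) = 1 − Σ_{j=0}^{2} e^(−μ) μ^j/j! ≈ 0.9052.

0.9052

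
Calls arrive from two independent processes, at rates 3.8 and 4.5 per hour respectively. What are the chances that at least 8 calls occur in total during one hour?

Independent Poisson processes superpose: combined rate λ = 3.8 + 4.5 = 8.3 per hour.
So μ = 8.3.
P(N ≥ 8) = 1 − P(N ≤ 7) ≈ 0.5881.

0.5881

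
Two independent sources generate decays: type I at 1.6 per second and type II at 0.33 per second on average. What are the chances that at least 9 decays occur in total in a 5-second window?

Independent Poisson processes superpose: combined rate λ = 1.6 + 0.33 = 1.93 per second.
Over the interval, μ = 1.93 × 5 = 9.65 (a 5-second window = 5 seconds).
P(N ≥ 9) = 1 − P(N ≤ 8) ≈ 0.6264.

0.6264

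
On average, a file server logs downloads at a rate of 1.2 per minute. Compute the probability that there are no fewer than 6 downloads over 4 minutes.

0.3490

Over the interval, μ = 1.2 × 4 = 4.8 (4 minutes).
P(N ≥ 6) = 1 − P(N ≤ 5) = 1 − Σ_{j=0}^{5} e^(−μ) μ^j/j! ≈ 0.3490.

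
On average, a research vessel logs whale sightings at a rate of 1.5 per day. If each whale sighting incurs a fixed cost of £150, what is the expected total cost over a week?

E[N] = 1.5 × 7 = 10.5 (a week = 7 days); E[cost] = 10.5 × £150 = £1575.

£1575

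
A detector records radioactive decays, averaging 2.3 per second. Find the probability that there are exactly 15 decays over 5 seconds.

Over the interval, μ = 2.3 × 5 = 11.5 (5 seconds).
P(N = 15) = e^(−μ) μ^15/15! = e^(−11.5) · 11.5^15/1307674368000 ≈ 0.0630.

0.0630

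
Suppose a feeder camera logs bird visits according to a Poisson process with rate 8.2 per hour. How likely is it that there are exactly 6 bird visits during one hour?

With mean μ = 8.2 per hour,
P(N = 6) = e^(−μ) μ^6/6! = e^(−8.2) · 8.2^6/720 ≈ 0.1160.

0.1160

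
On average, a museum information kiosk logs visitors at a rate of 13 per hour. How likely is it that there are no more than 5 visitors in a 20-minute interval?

0.7311

Over the interval, μ = 13 × 1/3 ≈ 4.33333 (a 20-minute interval = 1/3 hours).
P(N ≤ 5) = Σ_{j=0}^{5} e^(−μ) μ^j/j! ≈ 0.7311.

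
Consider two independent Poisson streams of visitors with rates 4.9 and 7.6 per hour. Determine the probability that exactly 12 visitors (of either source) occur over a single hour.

Independent Poisson processes superpose: combined rate λ = 4.9 + 7.6 = 12.5 per hour.
So μ = 12.5.
P(N = 12) = e^(−12.5) · 12.5^12/12! ≈ 0.1132.

0.1132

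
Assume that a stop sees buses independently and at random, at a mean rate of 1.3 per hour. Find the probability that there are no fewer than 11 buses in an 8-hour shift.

0.4669

Over the interval, μ = 1.3 × 8 = 10.4 (an 8-hour shift = 8 hours).
P(N ≥ 11) = 1 − P(N ≤ 10) = 1 − Σ_{j=0}^{10} e^(−μ) μ^j/j! ≈ 0.4669.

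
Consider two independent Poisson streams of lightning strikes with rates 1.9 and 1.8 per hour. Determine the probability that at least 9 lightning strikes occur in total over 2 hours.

Independent Poisson processes superpose: combined rate λ = 1.9 + 1.8 = 3.7 per hour.
Over the interval, μ = 3.7 × 2 = 7.4 (2 hours).
P(N ≥ 9) = 1 − P(N ≤ 8) ≈ 0.3243.

0.3243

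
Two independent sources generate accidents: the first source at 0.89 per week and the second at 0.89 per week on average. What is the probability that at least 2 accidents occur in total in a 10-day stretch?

0.7214

Independent Poisson processes superpose: combined rate λ = 0.89 + 0.89 = 1.78 per week.
Over the interval, μ = 1.78 × 10/7 ≈ 2.54286 (a 10-day stretch = 10/7 weeks).
P(N ≥ 2) = 1 − P(N ≤ 1) ≈ 0.7214.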